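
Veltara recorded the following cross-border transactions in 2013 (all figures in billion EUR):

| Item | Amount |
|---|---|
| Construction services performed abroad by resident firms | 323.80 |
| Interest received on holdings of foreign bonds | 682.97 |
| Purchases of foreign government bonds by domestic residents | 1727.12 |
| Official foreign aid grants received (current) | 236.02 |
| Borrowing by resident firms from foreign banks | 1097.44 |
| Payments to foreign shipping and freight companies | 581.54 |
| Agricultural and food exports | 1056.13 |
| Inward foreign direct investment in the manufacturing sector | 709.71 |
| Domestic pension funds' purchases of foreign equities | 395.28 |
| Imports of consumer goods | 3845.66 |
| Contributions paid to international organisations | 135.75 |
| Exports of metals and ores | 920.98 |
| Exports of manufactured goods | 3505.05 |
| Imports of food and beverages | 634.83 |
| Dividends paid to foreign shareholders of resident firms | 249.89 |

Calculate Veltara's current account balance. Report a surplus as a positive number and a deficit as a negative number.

Goods: 920.98 + 3505.05 - 3845.66 - 634.83 + 1056.13 = 1001.67
Services: -581.54 + 323.80 = -257.74
Primary income: -249.89 + 682.97 = 433.08
Secondary income: 236.02 - 135.75 = 100.27
Current account = 1001.67 + (-257.74) + 433.08 + 100.27 = 1277.28
(Excluded from the current account — financial account: purchases of foreign government bonds by domestic residents 1727.12, borrowing by resident firms from foreign banks 1097.44, inward foreign direct investment in the manufacturing sector 709.71, domestic pension funds' purchases of foreign equities 395.28.)

1277.28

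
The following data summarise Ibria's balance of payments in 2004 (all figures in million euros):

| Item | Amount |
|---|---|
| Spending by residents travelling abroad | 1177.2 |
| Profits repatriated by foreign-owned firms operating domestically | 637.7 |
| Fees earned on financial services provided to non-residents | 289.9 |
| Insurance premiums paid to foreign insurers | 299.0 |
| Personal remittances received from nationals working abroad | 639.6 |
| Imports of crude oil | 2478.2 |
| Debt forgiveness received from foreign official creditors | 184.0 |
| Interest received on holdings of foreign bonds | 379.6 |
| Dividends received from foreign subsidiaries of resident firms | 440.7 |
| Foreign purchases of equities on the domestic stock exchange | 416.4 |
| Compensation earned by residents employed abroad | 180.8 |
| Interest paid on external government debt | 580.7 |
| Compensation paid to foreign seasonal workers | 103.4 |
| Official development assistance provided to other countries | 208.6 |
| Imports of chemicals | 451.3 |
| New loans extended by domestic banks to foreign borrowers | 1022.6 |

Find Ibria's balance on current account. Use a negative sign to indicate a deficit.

-4005.5

Goods: -451.3 - 2478.2 = -2929.5
Services: 289.9 - 299.0 - 1177.2 = -1186.3
Primary income: 379.6 - 103.4 - 637.7 - 580.7 + 180.8 + 440.7 = -320.7
Secondary income: -208.6 + 639.6 = 431.0
Current account = (-2929.5) + (-1186.3) + (-320.7) + 431.0 = -4005.5
(Excluded from the current account — capital account: debt forgiveness received from foreign official creditors 184.0; financial account: foreign purchases of equities on the domestic stock exchange 416.4, new loans extended by domestic banks to foreign borrowers 1022.6.)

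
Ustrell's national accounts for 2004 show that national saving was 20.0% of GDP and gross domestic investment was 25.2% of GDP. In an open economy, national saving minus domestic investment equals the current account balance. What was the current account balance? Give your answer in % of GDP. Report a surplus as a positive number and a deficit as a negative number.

CA = S - I = 20.0 - 25.2 = -5.2

-5.2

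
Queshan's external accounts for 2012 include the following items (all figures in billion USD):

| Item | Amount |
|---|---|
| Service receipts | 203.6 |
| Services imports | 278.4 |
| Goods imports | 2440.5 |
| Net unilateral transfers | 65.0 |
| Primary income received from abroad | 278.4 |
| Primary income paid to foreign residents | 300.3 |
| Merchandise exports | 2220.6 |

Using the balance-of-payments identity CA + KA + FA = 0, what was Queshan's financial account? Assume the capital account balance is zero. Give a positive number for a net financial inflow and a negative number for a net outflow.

Goods balance = 2220.6 - 2440.5 = -219.9
Services balance = 203.6 - 278.4 = -74.8
Trade balance (goods + services) = -219.9 + (-74.8) = -294.7
Net primary income = 278.4 - 300.3 = -21.9
Net secondary income = 65.0
Current account = -294.7 + (-21.9) + 65.0 = -251.6
Financial account = -(-251.6) = 251.6

251.6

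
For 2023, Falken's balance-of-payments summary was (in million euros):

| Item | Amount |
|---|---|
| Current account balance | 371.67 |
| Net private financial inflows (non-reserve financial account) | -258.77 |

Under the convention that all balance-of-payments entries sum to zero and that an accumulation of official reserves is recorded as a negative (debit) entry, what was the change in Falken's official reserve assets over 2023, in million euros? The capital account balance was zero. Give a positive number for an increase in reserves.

112.90

Official reserve transactions balance = -(371.67 + (-258.77)) = -112.90
An accumulation of reserves is recorded as a debit (negative entry), so the change in the stock of reserves is the negative of that balance.
Change in official reserves = -(-112.90) = 112.90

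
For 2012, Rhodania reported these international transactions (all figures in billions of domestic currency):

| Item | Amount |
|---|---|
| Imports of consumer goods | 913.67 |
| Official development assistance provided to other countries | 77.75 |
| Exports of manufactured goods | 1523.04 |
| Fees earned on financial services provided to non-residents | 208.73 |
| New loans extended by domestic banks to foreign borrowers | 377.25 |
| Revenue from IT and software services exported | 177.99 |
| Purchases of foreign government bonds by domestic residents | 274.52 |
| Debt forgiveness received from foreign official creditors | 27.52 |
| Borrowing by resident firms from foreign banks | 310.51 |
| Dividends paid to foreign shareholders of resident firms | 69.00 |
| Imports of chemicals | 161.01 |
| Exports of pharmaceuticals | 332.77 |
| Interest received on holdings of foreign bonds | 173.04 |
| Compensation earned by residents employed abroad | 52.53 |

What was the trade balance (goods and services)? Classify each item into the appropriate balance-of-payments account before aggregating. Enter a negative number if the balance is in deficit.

Goods: 332.77 - 913.67 + 1523.04 - 161.01 = 781.13
Services: 177.99 + 208.73 = 386.72
Trade balance = 781.13 + 386.72 = 1167.85
(Excluded from the trade balance — secondary income: official development assistance provided to other countries 77.75; financial account: new loans extended by domestic banks to foreign borrowers 377.25, purchases of foreign government bonds by domestic residents 274.52, borrowing by resident firms from foreign banks 310.51; capital account: debt forgiveness received from foreign official creditors 27.52; primary income: dividends paid to foreign shareholders of resident firms 69.00, interest received on holdings of foreign bonds 173.04, compensation earned by residents employed abroad 52.53.)

1167.85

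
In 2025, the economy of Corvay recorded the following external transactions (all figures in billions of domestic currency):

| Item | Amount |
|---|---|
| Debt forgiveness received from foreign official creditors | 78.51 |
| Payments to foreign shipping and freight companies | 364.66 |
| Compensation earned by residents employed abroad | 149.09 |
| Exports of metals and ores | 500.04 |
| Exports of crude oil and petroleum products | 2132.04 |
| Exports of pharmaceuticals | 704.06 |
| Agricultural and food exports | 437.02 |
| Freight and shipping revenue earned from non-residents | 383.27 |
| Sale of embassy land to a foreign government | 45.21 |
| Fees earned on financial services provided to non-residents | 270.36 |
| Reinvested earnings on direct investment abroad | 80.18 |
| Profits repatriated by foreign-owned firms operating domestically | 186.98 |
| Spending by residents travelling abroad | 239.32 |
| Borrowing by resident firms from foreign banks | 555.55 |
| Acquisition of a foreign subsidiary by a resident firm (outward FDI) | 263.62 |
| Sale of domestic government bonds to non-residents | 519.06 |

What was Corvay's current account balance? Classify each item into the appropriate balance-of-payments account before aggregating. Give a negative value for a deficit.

3865.10

Goods: 2132.04 + 437.02 + 704.06 + 500.04 = 3773.16
Services: 270.36 - 239.32 + 383.27 - 364.66 = 49.65
Primary income: 80.18 - 186.98 + 149.09 = 42.29
Current account = 3773.16 + 49.65 + 42.29 = 3865.10
(Excluded from the current account — capital account: debt forgiveness received from foreign official creditors 78.51, sale of embassy land to a foreign government 45.21; financial account: borrowing by resident firms from foreign banks 555.55, acquisition of a foreign subsidiary by a resident firm (outward FDI) 263.62, sale of domestic government bonds to non-residents 519.06.)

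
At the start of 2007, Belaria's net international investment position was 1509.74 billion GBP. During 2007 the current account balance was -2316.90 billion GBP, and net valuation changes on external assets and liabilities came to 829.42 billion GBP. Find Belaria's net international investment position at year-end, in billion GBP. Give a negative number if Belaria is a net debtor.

22.26

Change in NIIP = current account + net valuation change = -2316.90 + 829.42 = -1487.48
End-of-year NIIP = 1509.74 + (-1487.48) = 22.26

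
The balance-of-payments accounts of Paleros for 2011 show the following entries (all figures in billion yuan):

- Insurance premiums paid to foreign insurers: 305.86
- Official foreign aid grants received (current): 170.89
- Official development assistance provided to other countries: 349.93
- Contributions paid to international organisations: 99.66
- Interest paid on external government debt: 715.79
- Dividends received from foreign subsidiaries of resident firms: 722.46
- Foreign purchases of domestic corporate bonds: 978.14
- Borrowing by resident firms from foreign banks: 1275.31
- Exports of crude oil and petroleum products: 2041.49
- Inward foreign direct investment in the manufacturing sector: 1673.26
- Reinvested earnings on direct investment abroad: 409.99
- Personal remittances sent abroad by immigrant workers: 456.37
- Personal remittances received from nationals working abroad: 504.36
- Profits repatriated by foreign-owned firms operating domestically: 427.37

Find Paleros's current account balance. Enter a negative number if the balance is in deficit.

Goods: 2041.49
Services: -305.86
Primary income: -715.79 + 722.46 - 427.37 + 409.99 = -10.71
Secondary income: 170.89 - 349.93 - 99.66 + 504.36 - 456.37 = -230.71
Current account = 2041.49 + (-305.86) + (-10.71) + (-230.71) = 1494.21
(Excluded from the current account — financial account: foreign purchases of domestic corporate bonds 978.14, borrowing by resident firms from foreign banks 1275.31, inward foreign direct investment in the manufacturing sector 1673.26.)

1494.21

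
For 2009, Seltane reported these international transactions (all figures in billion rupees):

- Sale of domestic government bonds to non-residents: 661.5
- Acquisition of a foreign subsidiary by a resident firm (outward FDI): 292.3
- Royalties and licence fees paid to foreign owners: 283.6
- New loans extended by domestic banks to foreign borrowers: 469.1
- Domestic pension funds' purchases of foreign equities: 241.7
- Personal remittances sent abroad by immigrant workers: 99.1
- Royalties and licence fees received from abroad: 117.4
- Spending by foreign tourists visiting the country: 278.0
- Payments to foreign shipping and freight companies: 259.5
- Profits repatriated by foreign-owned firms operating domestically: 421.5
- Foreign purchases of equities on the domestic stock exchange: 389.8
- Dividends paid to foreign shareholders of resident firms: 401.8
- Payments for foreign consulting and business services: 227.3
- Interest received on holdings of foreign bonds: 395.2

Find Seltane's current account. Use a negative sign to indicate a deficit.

Services: 117.4 + 278.0 - 259.5 - 227.3 - 283.6 = -375.0
Primary income: -401.8 + 395.2 - 421.5 = -428.1
Secondary income: -99.1
Current account = (-375.0) + (-428.1) + (-99.1) = -902.2
(Excluded from the current account — financial account: sale of domestic government bonds to non-residents 661.5, acquisition of a foreign subsidiary by a resident firm (outward FDI) 292.3, new loans extended by domestic banks to foreign borrowers 469.1, domestic pension funds' purchases of foreign equities 241.7, foreign purchases of equities on the domestic stock exchange 389.8.)

-902.2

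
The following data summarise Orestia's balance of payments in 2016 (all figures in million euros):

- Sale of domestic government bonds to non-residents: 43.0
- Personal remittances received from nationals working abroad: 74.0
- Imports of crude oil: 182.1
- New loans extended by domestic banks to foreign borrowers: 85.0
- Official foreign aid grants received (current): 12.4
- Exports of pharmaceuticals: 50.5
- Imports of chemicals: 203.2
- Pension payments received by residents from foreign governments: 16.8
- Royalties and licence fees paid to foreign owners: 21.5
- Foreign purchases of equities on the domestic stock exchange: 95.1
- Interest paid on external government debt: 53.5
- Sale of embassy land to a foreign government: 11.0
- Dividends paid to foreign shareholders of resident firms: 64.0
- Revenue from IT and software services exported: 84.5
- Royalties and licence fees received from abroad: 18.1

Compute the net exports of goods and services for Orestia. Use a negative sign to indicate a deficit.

Goods: 50.5 - 203.2 - 182.1 = -334.8
Services: -21.5 + 18.1 + 84.5 = 81.1
Trade balance = -334.8 + 81.1 = -253.7
(Excluded from the trade balance — financial account: sale of domestic government bonds to non-residents 43.0, new loans extended by domestic banks to foreign borrowers 85.0, foreign purchases of equities on the domestic stock exchange 95.1; secondary income: personal remittances received from nationals working abroad 74.0, official foreign aid grants received (current) 12.4, pension payments received by residents from foreign governments 16.8; primary income: interest paid on external government debt 53.5, dividends paid to foreign shareholders of resident firms 64.0; capital account: sale of embassy land to a foreign government 11.0.)

-253.7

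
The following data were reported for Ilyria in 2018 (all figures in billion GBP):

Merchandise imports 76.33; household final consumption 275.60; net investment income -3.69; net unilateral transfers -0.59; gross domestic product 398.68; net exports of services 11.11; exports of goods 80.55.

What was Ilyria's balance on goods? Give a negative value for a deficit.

Goods balance = 80.55 - 76.33 = 4.22

4.22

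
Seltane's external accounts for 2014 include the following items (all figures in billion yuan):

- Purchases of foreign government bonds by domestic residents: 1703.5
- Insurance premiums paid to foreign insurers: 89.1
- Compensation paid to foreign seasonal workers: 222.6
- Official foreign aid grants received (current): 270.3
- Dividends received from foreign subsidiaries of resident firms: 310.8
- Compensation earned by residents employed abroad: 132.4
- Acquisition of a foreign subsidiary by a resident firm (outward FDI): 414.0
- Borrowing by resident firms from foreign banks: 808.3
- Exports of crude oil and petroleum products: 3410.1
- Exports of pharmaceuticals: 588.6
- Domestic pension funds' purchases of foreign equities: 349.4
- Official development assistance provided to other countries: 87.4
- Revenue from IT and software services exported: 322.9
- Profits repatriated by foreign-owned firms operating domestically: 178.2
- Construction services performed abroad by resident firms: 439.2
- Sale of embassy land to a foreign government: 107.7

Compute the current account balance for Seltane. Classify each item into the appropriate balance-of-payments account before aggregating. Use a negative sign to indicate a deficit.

4897.0

Goods: 3410.1 + 588.6 = 3998.7
Services: -89.1 + 439.2 + 322.9 = 673.0
Primary income: 310.8 + 132.4 - 178.2 - 222.6 = 42.4
Secondary income: 270.3 - 87.4 = 182.9
Current account = 3998.7 + 673.0 + 42.4 + 182.9 = 4897.0
(Excluded from the current account — financial account: purchases of foreign government bonds by domestic residents 1703.5, acquisition of a foreign subsidiary by a resident firm (outward FDI) 414.0, borrowing by resident firms from foreign banks 808.3, domestic pension funds' purchases of foreign equities 349.4; capital account: sale of embassy land to a foreign government 107.7.)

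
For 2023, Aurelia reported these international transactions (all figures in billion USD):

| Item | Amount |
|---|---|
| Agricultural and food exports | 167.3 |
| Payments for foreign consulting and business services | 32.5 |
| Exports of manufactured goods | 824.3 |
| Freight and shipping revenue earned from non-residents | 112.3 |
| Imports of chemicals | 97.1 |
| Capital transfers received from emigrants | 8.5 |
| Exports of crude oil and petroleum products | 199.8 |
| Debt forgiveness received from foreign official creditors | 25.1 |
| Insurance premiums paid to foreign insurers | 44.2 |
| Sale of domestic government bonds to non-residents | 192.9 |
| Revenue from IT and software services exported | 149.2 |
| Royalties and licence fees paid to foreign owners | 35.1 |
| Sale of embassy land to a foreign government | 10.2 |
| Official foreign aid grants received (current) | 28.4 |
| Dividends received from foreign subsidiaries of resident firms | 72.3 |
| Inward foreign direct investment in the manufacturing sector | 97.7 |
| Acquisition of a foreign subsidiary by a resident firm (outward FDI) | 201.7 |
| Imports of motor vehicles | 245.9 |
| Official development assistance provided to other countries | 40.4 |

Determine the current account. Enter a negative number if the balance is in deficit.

Goods: 167.3 - 245.9 + 824.3 - 97.1 + 199.8 = 848.4
Services: 112.3 - 35.1 + 149.2 - 44.2 - 32.5 = 149.7
Primary income: 72.3
Secondary income: -40.4 + 28.4 = -12.0
Current account = 848.4 + 149.7 + 72.3 + (-12.0) = 1058.4
(Excluded from the current account — capital account: capital transfers received from emigrants 8.5, debt forgiveness received from foreign official creditors 25.1, sale of embassy land to a foreign government 10.2; financial account: sale of domestic government bonds to non-residents 192.9, inward foreign direct investment in the manufacturing sector 97.7, acquisition of a foreign subsidiary by a resident firm (outward FDI) 201.7.)

1058.4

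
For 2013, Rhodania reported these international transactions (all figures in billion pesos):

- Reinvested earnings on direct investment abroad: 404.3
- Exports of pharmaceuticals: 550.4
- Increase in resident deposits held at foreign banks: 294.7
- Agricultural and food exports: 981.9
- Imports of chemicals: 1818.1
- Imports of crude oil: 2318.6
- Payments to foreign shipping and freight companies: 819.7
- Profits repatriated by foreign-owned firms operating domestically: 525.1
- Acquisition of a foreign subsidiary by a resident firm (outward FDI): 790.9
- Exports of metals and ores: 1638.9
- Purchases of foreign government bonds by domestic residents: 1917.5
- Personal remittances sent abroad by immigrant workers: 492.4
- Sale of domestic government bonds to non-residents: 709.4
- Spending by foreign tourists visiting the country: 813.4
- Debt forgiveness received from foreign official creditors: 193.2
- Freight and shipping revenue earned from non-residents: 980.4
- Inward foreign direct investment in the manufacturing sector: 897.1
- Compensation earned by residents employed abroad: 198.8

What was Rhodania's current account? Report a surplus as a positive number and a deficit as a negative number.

Goods: 1638.9 - 1818.1 - 2318.6 + 550.4 + 981.9 = -965.5
Services: 813.4 + 980.4 - 819.7 = 974.1
Primary income: 198.8 + 404.3 - 525.1 = 78.0
Secondary income: -492.4
Current account = (-965.5) + 974.1 + 78.0 + (-492.4) = -405.8
(Excluded from the current account — financial account: increase in resident deposits held at foreign banks 294.7, acquisition of a foreign subsidiary by a resident firm (outward FDI) 790.9, purchases of foreign government bonds by domestic residents 1917.5, sale of domestic government bonds to non-residents 709.4, inward foreign direct investment in the manufacturing sector 897.1; capital account: debt forgiveness received from foreign official creditors 193.2.)

-405.8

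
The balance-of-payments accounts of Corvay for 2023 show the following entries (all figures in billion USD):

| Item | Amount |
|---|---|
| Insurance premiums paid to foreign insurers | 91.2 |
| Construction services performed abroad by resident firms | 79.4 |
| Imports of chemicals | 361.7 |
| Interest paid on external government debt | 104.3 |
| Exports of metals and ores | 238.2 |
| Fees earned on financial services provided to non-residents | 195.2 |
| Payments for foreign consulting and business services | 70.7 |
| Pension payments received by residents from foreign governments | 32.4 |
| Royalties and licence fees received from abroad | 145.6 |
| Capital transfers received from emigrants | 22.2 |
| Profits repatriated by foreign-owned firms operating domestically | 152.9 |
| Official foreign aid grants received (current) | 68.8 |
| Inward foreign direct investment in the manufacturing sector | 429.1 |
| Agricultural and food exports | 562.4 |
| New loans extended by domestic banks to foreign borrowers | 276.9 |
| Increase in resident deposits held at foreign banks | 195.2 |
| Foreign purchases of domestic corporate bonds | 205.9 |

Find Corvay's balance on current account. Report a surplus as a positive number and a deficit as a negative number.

Goods: -361.7 + 238.2 + 562.4 = 438.9
Services: 145.6 - 91.2 + 79.4 + 195.2 - 70.7 = 258.3
Primary income: -104.3 - 152.9 = -257.2
Secondary income: 32.4 + 68.8 = 101.2
Current account = 438.9 + 258.3 + (-257.2) + 101.2 = 541.2
(Excluded from the current account — capital account: capital transfers received from emigrants 22.2; financial account: inward foreign direct investment in the manufacturing sector 429.1, new loans extended by domestic banks to foreign borrowers 276.9, increase in resident deposits held at foreign banks 195.2, foreign purchases of domestic corporate bonds 205.9.)

541.2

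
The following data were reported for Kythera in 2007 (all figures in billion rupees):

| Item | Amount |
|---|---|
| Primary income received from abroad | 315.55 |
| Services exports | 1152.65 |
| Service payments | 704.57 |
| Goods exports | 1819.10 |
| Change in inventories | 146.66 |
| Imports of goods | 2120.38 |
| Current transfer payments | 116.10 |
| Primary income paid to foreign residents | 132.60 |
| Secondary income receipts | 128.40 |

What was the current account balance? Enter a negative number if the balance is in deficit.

342.05

Goods balance = 1819.10 - 2120.38 = -301.28
Services balance = 1152.65 - 704.57 = 448.08
Trade balance (goods + services) = -301.28 + 448.08 = 146.80
Net primary income = 315.55 - 132.60 = 182.95
Net secondary income = 128.40 - 116.10 = 12.30
Current account = 146.80 + 182.95 + 12.30 = 342.05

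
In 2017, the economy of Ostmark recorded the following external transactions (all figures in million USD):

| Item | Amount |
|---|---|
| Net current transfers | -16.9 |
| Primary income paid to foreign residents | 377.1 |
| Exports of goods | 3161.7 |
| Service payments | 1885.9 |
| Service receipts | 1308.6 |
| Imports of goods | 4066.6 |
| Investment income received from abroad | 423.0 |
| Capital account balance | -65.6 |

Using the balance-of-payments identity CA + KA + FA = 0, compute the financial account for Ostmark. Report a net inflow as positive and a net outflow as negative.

1518.8

Goods balance = 3161.7 - 4066.6 = -904.9
Services balance = 1308.6 - 1885.9 = -577.3
Trade balance (goods + services) = -904.9 + (-577.3) = -1482.2
Net primary income = 423.0 - 377.1 = 45.9
Net secondary income = -16.9
Current account = -1482.2 + 45.9 + (-16.9) = -1453.2
Financial account = -(-1453.2 + (-65.6)) = 1518.8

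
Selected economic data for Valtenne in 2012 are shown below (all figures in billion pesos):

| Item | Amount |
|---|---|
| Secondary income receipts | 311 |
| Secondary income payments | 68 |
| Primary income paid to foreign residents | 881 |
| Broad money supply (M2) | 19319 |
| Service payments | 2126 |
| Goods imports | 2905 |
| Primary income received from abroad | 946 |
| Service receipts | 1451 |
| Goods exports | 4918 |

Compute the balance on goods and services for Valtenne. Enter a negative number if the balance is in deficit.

1338

Goods balance = 4918 - 2905 = 2013
Services balance = 1451 - 2126 = -675
Trade balance (goods + services) = 2013 + (-675) = 1338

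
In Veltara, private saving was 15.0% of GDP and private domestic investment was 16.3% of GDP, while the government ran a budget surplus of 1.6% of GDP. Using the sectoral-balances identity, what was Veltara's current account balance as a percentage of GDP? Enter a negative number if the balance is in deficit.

0.3

By the sectoral-balances identity, CA = (S_private - I) + (T - G).
Private balance = 15.0 - 16.3 = -1.3
Government balance (T - G) = 1.6
CA = -1.3 + 1.6 = 0.3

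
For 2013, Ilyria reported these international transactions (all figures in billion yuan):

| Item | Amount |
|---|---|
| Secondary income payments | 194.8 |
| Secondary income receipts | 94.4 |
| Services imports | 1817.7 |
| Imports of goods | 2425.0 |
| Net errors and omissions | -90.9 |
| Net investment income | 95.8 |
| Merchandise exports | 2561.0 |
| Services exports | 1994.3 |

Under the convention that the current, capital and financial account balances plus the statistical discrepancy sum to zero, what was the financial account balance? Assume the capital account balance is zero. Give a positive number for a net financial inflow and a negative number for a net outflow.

-217.1

Goods balance = 2561.0 - 2425.0 = 136.0
Services balance = 1994.3 - 1817.7 = 176.6
Trade balance (goods + services) = 136.0 + 176.6 = 312.6
Net primary income = 95.8
Net secondary income = 94.4 - 194.8 = -100.4
Current account = 312.6 + 95.8 + (-100.4) = 308.0
Financial account = -(308.0 + (-90.9)) = -217.1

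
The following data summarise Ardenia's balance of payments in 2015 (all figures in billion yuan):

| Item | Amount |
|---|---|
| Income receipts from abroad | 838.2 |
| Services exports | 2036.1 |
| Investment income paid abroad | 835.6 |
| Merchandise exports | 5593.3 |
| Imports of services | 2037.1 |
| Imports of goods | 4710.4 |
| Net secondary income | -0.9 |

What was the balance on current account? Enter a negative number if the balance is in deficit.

Goods balance = 5593.3 - 4710.4 = 882.9
Services balance = 2036.1 - 2037.1 = -1.0
Trade balance (goods + services) = 882.9 + (-1.0) = 881.9
Net primary income = 838.2 - 835.6 = 2.6
Net secondary income = -0.9
Current account = 881.9 + 2.6 + (-0.9) = 883.6

883.6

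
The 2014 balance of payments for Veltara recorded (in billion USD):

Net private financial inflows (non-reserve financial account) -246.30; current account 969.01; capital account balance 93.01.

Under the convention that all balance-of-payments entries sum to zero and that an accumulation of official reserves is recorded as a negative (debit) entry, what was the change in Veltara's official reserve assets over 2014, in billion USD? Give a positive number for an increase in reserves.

815.72

Official reserve transactions balance = -(969.01 + 93.01 + (-246.30)) = -815.72
An accumulation of reserves is recorded as a debit (negative entry), so the change in the stock of reserves is the negative of that balance.
Change in official reserves = -(-815.72) = 815.72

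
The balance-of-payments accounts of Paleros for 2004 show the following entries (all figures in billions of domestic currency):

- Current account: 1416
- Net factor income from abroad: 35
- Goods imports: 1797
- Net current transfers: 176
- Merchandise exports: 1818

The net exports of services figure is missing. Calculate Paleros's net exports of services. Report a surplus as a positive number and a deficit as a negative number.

1184

Current account = goods balance + services balance + net primary income + net secondary income
Sum of the known components = 232
Net exports of services = CA - (known components) = 1416 - 232 = 1184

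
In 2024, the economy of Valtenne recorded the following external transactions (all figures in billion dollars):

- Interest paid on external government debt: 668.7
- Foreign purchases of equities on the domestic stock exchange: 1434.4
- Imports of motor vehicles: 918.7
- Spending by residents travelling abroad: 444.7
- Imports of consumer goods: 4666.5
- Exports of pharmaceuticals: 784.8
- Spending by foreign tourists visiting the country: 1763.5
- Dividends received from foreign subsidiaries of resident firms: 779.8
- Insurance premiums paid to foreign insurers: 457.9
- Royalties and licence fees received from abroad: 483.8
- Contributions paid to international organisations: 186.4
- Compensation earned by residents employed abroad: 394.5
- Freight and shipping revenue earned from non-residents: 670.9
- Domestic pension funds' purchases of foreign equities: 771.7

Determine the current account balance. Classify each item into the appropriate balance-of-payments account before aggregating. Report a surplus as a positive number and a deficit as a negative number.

-2465.6

Goods: 784.8 - 4666.5 - 918.7 = -4800.4
Services: -457.9 + 483.8 - 444.7 + 1763.5 + 670.9 = 2015.6
Primary income: -668.7 + 394.5 + 779.8 = 505.6
Secondary income: -186.4
Current account = (-4800.4) + 2015.6 + 505.6 + (-186.4) = -2465.6
(Excluded from the current account — financial account: foreign purchases of equities on the domestic stock exchange 1434.4, domestic pension funds' purchases of foreign equities 771.7.)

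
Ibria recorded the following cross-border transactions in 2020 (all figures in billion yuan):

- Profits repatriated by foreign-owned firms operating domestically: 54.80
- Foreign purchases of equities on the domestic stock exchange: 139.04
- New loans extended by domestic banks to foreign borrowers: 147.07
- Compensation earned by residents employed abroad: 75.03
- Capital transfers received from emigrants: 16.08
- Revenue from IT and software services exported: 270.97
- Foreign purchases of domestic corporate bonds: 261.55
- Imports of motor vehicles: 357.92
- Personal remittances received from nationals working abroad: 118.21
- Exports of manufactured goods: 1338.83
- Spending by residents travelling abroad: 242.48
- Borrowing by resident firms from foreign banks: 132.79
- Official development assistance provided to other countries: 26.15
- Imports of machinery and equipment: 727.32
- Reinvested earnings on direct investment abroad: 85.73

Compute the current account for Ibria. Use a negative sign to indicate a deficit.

480.10

Goods: -357.92 + 1338.83 - 727.32 = 253.59
Services: -242.48 + 270.97 = 28.49
Primary income: 75.03 - 54.80 + 85.73 = 105.96
Secondary income: 118.21 - 26.15 = 92.06
Current account = 253.59 + 28.49 + 105.96 + 92.06 = 480.10
(Excluded from the current account — financial account: foreign purchases of equities on the domestic stock exchange 139.04, new loans extended by domestic banks to foreign borrowers 147.07, foreign purchases of domestic corporate bonds 261.55, borrowing by resident firms from foreign banks 132.79; capital account: capital transfers received from emigrants 16.08.)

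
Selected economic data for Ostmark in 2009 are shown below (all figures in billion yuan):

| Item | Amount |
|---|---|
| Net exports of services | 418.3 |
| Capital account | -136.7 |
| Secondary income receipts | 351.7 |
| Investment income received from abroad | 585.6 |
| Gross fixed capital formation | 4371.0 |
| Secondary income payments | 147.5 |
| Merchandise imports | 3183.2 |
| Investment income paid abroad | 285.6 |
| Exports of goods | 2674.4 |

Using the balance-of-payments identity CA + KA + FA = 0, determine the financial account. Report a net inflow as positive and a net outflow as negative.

Goods balance = 2674.4 - 3183.2 = -508.8
Services balance = 418.3
Trade balance (goods + services) = -508.8 + 418.3 = -90.5
Net primary income = 585.6 - 285.6 = 300.0
Net secondary income = 351.7 - 147.5 = 204.2
Current account = -90.5 + 300.0 + 204.2 = 413.7
Financial account = -(413.7 + (-136.7)) = -277.0

-277.0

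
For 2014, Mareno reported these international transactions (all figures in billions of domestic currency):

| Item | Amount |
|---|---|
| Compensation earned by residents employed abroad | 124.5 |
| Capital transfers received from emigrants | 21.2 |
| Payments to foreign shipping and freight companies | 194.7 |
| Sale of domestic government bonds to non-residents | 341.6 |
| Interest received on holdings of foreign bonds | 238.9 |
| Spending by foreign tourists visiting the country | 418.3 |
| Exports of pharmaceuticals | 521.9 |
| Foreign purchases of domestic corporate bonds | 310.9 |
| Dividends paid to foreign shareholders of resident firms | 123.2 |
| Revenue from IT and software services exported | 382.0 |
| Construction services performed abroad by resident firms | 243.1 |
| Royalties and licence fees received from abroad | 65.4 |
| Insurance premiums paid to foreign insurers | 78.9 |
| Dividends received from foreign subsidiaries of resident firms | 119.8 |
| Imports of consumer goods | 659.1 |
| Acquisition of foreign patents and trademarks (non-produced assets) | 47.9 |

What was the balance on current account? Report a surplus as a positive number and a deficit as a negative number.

1058.0

Goods: -659.1 + 521.9 = -137.2
Services: -78.9 + 382.0 - 194.7 + 65.4 + 418.3 + 243.1 = 835.2
Primary income: 124.5 + 119.8 + 238.9 - 123.2 = 360.0
Current account = (-137.2) + 835.2 + 360.0 = 1058.0
(Excluded from the current account — capital account: capital transfers received from emigrants 21.2, acquisition of foreign patents and trademarks (non-produced assets) 47.9; financial account: sale of domestic government bonds to non-residents 341.6, foreign purchases of domestic corporate bonds 310.9.)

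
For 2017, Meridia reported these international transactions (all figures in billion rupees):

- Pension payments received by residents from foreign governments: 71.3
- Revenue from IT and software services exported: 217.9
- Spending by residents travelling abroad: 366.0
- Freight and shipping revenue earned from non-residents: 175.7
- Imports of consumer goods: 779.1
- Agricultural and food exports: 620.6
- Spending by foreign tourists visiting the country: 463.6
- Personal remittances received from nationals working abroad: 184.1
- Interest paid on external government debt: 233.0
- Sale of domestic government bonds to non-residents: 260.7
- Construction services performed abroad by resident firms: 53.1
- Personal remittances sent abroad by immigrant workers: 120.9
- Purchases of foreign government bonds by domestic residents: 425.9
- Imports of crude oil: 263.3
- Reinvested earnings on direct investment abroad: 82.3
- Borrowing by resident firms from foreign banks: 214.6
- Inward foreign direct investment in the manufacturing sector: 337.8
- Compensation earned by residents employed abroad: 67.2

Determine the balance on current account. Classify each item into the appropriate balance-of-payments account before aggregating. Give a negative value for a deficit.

173.5

Goods: -263.3 + 620.6 - 779.1 = -421.8
Services: 463.6 + 53.1 - 366.0 + 217.9 + 175.7 = 544.3
Primary income: 67.2 + 82.3 - 233.0 = -83.5
Secondary income: 184.1 + 71.3 - 120.9 = 134.5
Current account = (-421.8) + 544.3 + (-83.5) + 134.5 = 173.5
(Excluded from the current account — financial account: sale of domestic government bonds to non-residents 260.7, purchases of foreign government bonds by domestic residents 425.9, borrowing by resident firms from foreign banks 214.6, inward foreign direct investment in the manufacturing sector 337.8.)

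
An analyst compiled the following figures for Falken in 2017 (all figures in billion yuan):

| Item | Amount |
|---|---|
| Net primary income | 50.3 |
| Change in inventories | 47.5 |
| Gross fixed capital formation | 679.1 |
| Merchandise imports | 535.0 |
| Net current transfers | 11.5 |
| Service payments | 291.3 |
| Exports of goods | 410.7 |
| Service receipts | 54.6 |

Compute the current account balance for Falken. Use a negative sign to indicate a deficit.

-299.2

Goods balance = 410.7 - 535.0 = -124.3
Services balance = 54.6 - 291.3 = -236.7
Trade balance (goods + services) = -124.3 + (-236.7) = -361.0
Net primary income = 50.3
Net secondary income = 11.5
Current account = -361.0 + 50.3 + 11.5 = -299.2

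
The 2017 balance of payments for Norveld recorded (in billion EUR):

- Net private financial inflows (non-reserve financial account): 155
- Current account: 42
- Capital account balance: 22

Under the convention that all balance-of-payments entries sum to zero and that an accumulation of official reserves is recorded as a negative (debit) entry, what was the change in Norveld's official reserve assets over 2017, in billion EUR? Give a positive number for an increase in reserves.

Official reserve transactions balance = -(42 + 22 + 155) = -219
An accumulation of reserves is recorded as a debit (negative entry), so the change in the stock of reserves is the negative of that balance.
Change in official reserves = -(-219) = 219

219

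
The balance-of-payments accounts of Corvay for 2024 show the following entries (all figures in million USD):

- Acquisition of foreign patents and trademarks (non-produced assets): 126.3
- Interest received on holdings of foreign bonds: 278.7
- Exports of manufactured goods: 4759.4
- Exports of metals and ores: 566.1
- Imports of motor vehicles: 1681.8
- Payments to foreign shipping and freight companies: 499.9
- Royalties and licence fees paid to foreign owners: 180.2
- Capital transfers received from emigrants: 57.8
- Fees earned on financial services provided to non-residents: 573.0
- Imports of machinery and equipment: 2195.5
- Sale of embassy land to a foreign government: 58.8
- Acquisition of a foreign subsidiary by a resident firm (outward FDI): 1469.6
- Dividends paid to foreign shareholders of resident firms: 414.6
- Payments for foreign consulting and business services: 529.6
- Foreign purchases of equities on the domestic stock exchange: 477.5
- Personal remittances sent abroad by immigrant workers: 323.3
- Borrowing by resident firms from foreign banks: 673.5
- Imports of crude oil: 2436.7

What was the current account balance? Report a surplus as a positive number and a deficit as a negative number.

Goods: -2436.7 - 2195.5 - 1681.8 + 4759.4 + 566.1 = -988.5
Services: -499.9 - 180.2 - 529.6 + 573.0 = -636.7
Primary income: -414.6 + 278.7 = -135.9
Secondary income: -323.3
Current account = (-988.5) + (-636.7) + (-135.9) + (-323.3) = -2084.4
(Excluded from the current account — capital account: acquisition of foreign patents and trademarks (non-produced assets) 126.3, capital transfers received from emigrants 57.8, sale of embassy land to a foreign government 58.8; financial account: acquisition of a foreign subsidiary by a resident firm (outward FDI) 1469.6, foreign purchases of equities on the domestic stock exchange 477.5, borrowing by resident firms from foreign banks 673.5.)

-2084.4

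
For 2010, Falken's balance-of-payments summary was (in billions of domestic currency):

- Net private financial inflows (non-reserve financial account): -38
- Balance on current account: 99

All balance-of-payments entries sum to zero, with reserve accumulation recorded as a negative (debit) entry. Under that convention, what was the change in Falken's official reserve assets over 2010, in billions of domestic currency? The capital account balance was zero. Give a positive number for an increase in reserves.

Official reserve transactions balance = -(99 + (-38)) = -61
An accumulation of reserves is recorded as a debit (negative entry), so the change in the stock of reserves is the negative of that balance.
Change in official reserves = -(-61) = 61

61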